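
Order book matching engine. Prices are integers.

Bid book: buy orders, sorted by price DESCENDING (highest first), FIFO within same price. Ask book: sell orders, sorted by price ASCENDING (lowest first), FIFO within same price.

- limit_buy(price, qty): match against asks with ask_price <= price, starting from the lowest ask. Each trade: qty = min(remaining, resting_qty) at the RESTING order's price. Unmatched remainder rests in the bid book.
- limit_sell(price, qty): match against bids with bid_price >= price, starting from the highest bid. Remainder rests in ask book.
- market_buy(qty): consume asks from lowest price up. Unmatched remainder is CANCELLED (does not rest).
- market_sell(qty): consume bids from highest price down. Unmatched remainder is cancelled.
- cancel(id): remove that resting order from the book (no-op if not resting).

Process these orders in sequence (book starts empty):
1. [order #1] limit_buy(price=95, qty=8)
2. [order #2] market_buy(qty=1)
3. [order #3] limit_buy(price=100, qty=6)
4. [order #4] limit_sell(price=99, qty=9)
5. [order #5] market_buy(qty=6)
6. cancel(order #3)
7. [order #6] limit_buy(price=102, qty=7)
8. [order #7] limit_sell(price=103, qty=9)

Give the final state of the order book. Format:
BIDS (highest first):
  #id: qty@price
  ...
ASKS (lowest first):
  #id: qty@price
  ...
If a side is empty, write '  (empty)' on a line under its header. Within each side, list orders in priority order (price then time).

After op 1 [order #1] limit_buy(price=95, qty=8): fills=none; bids=[#1:8@95] asks=[-]
After op 2 [order #2] market_buy(qty=1): fills=none; bids=[#1:8@95] asks=[-]
After op 3 [order #3] limit_buy(price=100, qty=6): fills=none; bids=[#3:6@100 #1:8@95] asks=[-]
After op 4 [order #4] limit_sell(price=99, qty=9): fills=#3x#4:6@100; bids=[#1:8@95] asks=[#4:3@99]
After op 5 [order #5] market_buy(qty=6): fills=#5x#4:3@99; bids=[#1:8@95] asks=[-]
After op 6 cancel(order #3): fills=none; bids=[#1:8@95] asks=[-]
After op 7 [order #6] limit_buy(price=102, qty=7): fills=none; bids=[#6:7@102 #1:8@95] asks=[-]
After op 8 [order #7] limit_sell(price=103, qty=9): fills=none; bids=[#6:7@102 #1:8@95] asks=[#7:9@103]

Answer: BIDS (highest first):
  #6: 7@102
  #1: 8@95
ASKS (lowest first):
  #7: 9@103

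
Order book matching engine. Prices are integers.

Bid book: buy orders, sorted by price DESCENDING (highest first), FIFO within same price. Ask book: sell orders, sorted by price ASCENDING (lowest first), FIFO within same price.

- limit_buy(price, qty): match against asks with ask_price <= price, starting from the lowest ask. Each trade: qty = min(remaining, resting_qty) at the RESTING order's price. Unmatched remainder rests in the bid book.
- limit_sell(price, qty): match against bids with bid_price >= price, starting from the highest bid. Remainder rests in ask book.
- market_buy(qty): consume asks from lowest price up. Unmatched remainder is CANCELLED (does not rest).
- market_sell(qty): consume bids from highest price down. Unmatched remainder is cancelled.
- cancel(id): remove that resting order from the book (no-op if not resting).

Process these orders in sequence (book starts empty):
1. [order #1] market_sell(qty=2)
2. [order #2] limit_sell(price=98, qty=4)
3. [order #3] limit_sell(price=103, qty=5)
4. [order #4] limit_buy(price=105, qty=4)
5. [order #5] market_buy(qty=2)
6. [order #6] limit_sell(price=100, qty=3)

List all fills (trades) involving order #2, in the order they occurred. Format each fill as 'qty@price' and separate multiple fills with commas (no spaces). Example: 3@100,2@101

Answer: 4@98

Derivation:
After op 1 [order #1] market_sell(qty=2): fills=none; bids=[-] asks=[-]
After op 2 [order #2] limit_sell(price=98, qty=4): fills=none; bids=[-] asks=[#2:4@98]
After op 3 [order #3] limit_sell(price=103, qty=5): fills=none; bids=[-] asks=[#2:4@98 #3:5@103]
After op 4 [order #4] limit_buy(price=105, qty=4): fills=#4x#2:4@98; bids=[-] asks=[#3:5@103]
After op 5 [order #5] market_buy(qty=2): fills=#5x#3:2@103; bids=[-] asks=[#3:3@103]
After op 6 [order #6] limit_sell(price=100, qty=3): fills=none; bids=[-] asks=[#6:3@100 #3:3@103]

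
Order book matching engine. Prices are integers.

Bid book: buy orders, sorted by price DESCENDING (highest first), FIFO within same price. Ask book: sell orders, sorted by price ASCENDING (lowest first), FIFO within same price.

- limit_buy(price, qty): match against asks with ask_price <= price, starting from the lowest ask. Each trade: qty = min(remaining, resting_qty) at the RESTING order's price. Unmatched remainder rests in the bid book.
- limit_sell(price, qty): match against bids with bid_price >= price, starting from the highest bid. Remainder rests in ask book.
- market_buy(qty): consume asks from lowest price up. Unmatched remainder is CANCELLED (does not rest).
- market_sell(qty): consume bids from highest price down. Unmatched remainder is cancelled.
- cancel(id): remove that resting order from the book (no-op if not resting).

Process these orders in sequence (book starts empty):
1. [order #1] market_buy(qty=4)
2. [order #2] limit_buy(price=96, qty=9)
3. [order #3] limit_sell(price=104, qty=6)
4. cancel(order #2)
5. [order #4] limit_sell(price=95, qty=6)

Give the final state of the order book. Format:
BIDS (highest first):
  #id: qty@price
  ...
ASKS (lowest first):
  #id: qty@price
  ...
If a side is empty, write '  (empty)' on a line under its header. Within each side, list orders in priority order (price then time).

After op 1 [order #1] market_buy(qty=4): fills=none; bids=[-] asks=[-]
After op 2 [order #2] limit_buy(price=96, qty=9): fills=none; bids=[#2:9@96] asks=[-]
After op 3 [order #3] limit_sell(price=104, qty=6): fills=none; bids=[#2:9@96] asks=[#3:6@104]
After op 4 cancel(order #2): fills=none; bids=[-] asks=[#3:6@104]
After op 5 [order #4] limit_sell(price=95, qty=6): fills=none; bids=[-] asks=[#4:6@95 #3:6@104]

Answer: BIDS (highest first):
  (empty)
ASKS (lowest first):
  #4: 6@95
  #3: 6@104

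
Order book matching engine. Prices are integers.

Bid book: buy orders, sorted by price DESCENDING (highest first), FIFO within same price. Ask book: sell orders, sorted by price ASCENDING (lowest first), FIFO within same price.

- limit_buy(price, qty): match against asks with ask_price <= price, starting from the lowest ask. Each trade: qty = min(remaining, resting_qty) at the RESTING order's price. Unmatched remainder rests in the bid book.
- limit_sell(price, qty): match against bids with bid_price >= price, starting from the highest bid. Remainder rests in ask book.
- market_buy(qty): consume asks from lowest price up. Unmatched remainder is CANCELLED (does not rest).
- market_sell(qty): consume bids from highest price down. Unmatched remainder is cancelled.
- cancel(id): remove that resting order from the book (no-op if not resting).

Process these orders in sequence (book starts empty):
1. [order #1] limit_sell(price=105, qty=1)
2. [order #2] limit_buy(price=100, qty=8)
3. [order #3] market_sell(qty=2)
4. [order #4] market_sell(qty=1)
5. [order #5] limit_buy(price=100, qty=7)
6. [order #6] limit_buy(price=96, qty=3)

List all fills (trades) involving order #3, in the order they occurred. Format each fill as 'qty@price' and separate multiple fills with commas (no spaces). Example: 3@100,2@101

After op 1 [order #1] limit_sell(price=105, qty=1): fills=none; bids=[-] asks=[#1:1@105]
After op 2 [order #2] limit_buy(price=100, qty=8): fills=none; bids=[#2:8@100] asks=[#1:1@105]
After op 3 [order #3] market_sell(qty=2): fills=#2x#3:2@100; bids=[#2:6@100] asks=[#1:1@105]
After op 4 [order #4] market_sell(qty=1): fills=#2x#4:1@100; bids=[#2:5@100] asks=[#1:1@105]
After op 5 [order #5] limit_buy(price=100, qty=7): fills=none; bids=[#2:5@100 #5:7@100] asks=[#1:1@105]
After op 6 [order #6] limit_buy(price=96, qty=3): fills=none; bids=[#2:5@100 #5:7@100 #6:3@96] asks=[#1:1@105]

Answer: 2@100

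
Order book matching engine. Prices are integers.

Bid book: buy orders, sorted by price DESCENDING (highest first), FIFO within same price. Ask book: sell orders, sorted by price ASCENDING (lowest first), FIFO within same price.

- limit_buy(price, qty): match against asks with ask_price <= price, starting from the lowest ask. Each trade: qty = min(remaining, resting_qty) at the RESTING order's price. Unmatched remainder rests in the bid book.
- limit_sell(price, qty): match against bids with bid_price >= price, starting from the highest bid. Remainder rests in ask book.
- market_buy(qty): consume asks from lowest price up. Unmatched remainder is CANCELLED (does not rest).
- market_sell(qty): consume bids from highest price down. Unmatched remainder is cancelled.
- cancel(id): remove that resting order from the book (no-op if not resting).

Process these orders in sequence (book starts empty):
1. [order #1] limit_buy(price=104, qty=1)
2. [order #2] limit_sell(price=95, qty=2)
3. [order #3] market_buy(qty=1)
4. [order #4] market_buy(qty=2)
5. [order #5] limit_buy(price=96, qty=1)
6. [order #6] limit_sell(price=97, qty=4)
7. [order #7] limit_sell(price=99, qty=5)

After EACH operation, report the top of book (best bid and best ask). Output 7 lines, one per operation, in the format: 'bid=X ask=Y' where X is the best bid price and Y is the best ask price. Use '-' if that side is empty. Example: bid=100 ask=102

After op 1 [order #1] limit_buy(price=104, qty=1): fills=none; bids=[#1:1@104] asks=[-]
After op 2 [order #2] limit_sell(price=95, qty=2): fills=#1x#2:1@104; bids=[-] asks=[#2:1@95]
After op 3 [order #3] market_buy(qty=1): fills=#3x#2:1@95; bids=[-] asks=[-]
After op 4 [order #4] market_buy(qty=2): fills=none; bids=[-] asks=[-]
After op 5 [order #5] limit_buy(price=96, qty=1): fills=none; bids=[#5:1@96] asks=[-]
After op 6 [order #6] limit_sell(price=97, qty=4): fills=none; bids=[#5:1@96] asks=[#6:4@97]
After op 7 [order #7] limit_sell(price=99, qty=5): fills=none; bids=[#5:1@96] asks=[#6:4@97 #7:5@99]

Answer: bid=104 ask=-
bid=- ask=95
bid=- ask=-
bid=- ask=-
bid=96 ask=-
bid=96 ask=97
bid=96 ask=97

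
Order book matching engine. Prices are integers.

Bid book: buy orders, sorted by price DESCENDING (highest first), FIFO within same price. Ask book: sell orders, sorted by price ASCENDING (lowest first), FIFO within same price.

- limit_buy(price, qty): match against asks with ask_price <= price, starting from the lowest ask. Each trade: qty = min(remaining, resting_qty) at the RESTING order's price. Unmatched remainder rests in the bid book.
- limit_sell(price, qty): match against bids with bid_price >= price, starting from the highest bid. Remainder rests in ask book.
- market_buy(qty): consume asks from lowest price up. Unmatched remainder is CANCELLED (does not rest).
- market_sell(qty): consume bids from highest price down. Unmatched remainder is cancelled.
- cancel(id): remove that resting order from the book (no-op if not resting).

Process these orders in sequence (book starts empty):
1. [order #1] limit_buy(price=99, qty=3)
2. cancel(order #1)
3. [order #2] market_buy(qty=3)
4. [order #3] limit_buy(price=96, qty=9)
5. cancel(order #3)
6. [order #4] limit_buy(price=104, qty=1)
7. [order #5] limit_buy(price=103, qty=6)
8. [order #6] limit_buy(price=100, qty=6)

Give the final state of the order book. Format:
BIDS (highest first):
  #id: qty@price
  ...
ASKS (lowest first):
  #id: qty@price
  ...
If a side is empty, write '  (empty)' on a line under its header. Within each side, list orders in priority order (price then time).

Answer: BIDS (highest first):
  #4: 1@104
  #5: 6@103
  #6: 6@100
ASKS (lowest first):
  (empty)

Derivation:
After op 1 [order #1] limit_buy(price=99, qty=3): fills=none; bids=[#1:3@99] asks=[-]
After op 2 cancel(order #1): fills=none; bids=[-] asks=[-]
After op 3 [order #2] market_buy(qty=3): fills=none; bids=[-] asks=[-]
After op 4 [order #3] limit_buy(price=96, qty=9): fills=none; bids=[#3:9@96] asks=[-]
After op 5 cancel(order #3): fills=none; bids=[-] asks=[-]
After op 6 [order #4] limit_buy(price=104, qty=1): fills=none; bids=[#4:1@104] asks=[-]
After op 7 [order #5] limit_buy(price=103, qty=6): fills=none; bids=[#4:1@104 #5:6@103] asks=[-]
After op 8 [order #6] limit_buy(price=100, qty=6): fills=none; bids=[#4:1@104 #5:6@103 #6:6@100] asks=[-]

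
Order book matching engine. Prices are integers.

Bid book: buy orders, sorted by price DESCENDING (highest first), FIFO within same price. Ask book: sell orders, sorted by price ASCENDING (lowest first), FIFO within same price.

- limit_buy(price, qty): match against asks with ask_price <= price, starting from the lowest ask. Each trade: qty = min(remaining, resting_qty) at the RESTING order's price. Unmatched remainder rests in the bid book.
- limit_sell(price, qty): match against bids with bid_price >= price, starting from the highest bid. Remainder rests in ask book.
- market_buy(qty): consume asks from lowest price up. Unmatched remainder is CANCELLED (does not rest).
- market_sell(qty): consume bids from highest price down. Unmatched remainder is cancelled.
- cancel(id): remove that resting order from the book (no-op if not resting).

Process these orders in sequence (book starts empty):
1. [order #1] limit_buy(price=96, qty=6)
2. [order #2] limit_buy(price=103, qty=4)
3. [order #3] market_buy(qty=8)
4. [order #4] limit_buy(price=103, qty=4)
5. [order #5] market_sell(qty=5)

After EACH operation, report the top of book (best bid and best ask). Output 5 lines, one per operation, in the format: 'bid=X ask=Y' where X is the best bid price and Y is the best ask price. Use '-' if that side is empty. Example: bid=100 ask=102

After op 1 [order #1] limit_buy(price=96, qty=6): fills=none; bids=[#1:6@96] asks=[-]
After op 2 [order #2] limit_buy(price=103, qty=4): fills=none; bids=[#2:4@103 #1:6@96] asks=[-]
After op 3 [order #3] market_buy(qty=8): fills=none; bids=[#2:4@103 #1:6@96] asks=[-]
After op 4 [order #4] limit_buy(price=103, qty=4): fills=none; bids=[#2:4@103 #4:4@103 #1:6@96] asks=[-]
After op 5 [order #5] market_sell(qty=5): fills=#2x#5:4@103 #4x#5:1@103; bids=[#4:3@103 #1:6@96] asks=[-]

Answer: bid=96 ask=-
bid=103 ask=-
bid=103 ask=-
bid=103 ask=-
bid=103 ask=-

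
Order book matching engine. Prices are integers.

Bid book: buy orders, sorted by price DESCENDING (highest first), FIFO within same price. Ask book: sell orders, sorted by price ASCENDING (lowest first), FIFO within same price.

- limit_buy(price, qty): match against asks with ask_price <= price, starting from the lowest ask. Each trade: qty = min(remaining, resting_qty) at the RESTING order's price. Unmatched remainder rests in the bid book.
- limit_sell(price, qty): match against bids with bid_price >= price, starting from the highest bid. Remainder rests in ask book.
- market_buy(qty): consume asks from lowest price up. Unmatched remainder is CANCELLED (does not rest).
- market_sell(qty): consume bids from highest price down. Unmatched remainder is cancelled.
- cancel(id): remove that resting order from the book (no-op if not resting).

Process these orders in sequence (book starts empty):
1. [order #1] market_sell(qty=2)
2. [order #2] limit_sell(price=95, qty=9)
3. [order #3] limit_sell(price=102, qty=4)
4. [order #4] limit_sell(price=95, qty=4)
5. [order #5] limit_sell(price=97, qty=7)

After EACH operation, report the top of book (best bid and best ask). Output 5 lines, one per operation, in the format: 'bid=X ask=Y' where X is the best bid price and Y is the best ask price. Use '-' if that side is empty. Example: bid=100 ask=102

Answer: bid=- ask=-
bid=- ask=95
bid=- ask=95
bid=- ask=95
bid=- ask=95

Derivation:
After op 1 [order #1] market_sell(qty=2): fills=none; bids=[-] asks=[-]
After op 2 [order #2] limit_sell(price=95, qty=9): fills=none; bids=[-] asks=[#2:9@95]
After op 3 [order #3] limit_sell(price=102, qty=4): fills=none; bids=[-] asks=[#2:9@95 #3:4@102]
After op 4 [order #4] limit_sell(price=95, qty=4): fills=none; bids=[-] asks=[#2:9@95 #4:4@95 #3:4@102]
After op 5 [order #5] limit_sell(price=97, qty=7): fills=none; bids=[-] asks=[#2:9@95 #4:4@95 #5:7@97 #3:4@102]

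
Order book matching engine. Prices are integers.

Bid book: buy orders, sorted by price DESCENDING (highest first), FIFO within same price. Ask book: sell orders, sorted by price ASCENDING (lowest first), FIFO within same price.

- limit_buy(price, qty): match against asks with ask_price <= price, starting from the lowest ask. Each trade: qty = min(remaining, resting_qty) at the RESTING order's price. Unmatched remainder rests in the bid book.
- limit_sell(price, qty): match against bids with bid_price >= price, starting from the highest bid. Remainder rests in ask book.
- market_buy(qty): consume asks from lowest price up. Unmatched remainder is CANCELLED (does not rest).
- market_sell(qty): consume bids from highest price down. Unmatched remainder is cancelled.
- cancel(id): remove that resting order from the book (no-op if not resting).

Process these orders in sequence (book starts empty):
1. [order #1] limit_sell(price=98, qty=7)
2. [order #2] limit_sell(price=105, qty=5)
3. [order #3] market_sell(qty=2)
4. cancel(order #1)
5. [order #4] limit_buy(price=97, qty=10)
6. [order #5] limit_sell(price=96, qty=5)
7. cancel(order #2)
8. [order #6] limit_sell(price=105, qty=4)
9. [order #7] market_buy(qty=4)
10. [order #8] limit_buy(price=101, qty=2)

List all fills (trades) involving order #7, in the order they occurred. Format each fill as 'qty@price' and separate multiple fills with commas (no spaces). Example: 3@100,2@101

After op 1 [order #1] limit_sell(price=98, qty=7): fills=none; bids=[-] asks=[#1:7@98]
After op 2 [order #2] limit_sell(price=105, qty=5): fills=none; bids=[-] asks=[#1:7@98 #2:5@105]
After op 3 [order #3] market_sell(qty=2): fills=none; bids=[-] asks=[#1:7@98 #2:5@105]
After op 4 cancel(order #1): fills=none; bids=[-] asks=[#2:5@105]
After op 5 [order #4] limit_buy(price=97, qty=10): fills=none; bids=[#4:10@97] asks=[#2:5@105]
After op 6 [order #5] limit_sell(price=96, qty=5): fills=#4x#5:5@97; bids=[#4:5@97] asks=[#2:5@105]
After op 7 cancel(order #2): fills=none; bids=[#4:5@97] asks=[-]
After op 8 [order #6] limit_sell(price=105, qty=4): fills=none; bids=[#4:5@97] asks=[#6:4@105]
After op 9 [order #7] market_buy(qty=4): fills=#7x#6:4@105; bids=[#4:5@97] asks=[-]
After op 10 [order #8] limit_buy(price=101, qty=2): fills=none; bids=[#8:2@101 #4:5@97] asks=[-]

Answer: 4@105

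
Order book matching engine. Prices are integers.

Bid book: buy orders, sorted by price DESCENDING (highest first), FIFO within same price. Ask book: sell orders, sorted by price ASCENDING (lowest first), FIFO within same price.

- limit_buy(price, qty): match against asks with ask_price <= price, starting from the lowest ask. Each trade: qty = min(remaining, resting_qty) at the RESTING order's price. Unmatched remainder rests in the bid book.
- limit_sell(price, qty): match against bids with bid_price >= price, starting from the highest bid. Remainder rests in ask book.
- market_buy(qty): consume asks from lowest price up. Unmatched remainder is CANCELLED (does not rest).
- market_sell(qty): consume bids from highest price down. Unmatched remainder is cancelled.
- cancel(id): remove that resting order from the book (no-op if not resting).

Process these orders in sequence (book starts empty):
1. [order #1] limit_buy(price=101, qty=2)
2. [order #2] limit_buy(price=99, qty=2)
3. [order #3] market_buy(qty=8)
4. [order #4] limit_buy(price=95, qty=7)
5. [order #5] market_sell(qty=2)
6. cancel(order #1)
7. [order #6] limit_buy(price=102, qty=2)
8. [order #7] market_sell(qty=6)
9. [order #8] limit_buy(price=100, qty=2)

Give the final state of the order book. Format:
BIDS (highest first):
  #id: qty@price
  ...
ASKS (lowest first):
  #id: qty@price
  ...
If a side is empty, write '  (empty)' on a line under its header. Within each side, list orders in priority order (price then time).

After op 1 [order #1] limit_buy(price=101, qty=2): fills=none; bids=[#1:2@101] asks=[-]
After op 2 [order #2] limit_buy(price=99, qty=2): fills=none; bids=[#1:2@101 #2:2@99] asks=[-]
After op 3 [order #3] market_buy(qty=8): fills=none; bids=[#1:2@101 #2:2@99] asks=[-]
After op 4 [order #4] limit_buy(price=95, qty=7): fills=none; bids=[#1:2@101 #2:2@99 #4:7@95] asks=[-]
After op 5 [order #5] market_sell(qty=2): fills=#1x#5:2@101; bids=[#2:2@99 #4:7@95] asks=[-]
After op 6 cancel(order #1): fills=none; bids=[#2:2@99 #4:7@95] asks=[-]
After op 7 [order #6] limit_buy(price=102, qty=2): fills=none; bids=[#6:2@102 #2:2@99 #4:7@95] asks=[-]
After op 8 [order #7] market_sell(qty=6): fills=#6x#7:2@102 #2x#7:2@99 #4x#7:2@95; bids=[#4:5@95] asks=[-]
After op 9 [order #8] limit_buy(price=100, qty=2): fills=none; bids=[#8:2@100 #4:5@95] asks=[-]

Answer: BIDS (highest first):
  #8: 2@100
  #4: 5@95
ASKS (lowest first):
  (empty)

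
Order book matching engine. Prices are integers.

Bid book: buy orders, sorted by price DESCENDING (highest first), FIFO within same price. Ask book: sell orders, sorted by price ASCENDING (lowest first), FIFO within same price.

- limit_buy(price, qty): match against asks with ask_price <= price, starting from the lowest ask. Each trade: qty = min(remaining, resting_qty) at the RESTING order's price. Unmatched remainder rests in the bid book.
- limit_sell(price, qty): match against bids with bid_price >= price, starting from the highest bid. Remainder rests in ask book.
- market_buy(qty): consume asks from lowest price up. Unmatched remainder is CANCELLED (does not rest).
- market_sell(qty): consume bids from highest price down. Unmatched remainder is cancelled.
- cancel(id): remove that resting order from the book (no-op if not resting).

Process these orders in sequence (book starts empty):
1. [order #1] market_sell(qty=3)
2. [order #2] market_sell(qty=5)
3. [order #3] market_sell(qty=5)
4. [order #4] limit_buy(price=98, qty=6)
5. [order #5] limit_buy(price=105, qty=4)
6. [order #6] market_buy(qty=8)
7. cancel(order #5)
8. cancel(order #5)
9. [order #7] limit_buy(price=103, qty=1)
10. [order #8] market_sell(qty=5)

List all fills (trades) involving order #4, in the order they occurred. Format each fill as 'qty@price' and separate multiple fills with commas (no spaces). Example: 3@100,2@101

After op 1 [order #1] market_sell(qty=3): fills=none; bids=[-] asks=[-]
After op 2 [order #2] market_sell(qty=5): fills=none; bids=[-] asks=[-]
After op 3 [order #3] market_sell(qty=5): fills=none; bids=[-] asks=[-]
After op 4 [order #4] limit_buy(price=98, qty=6): fills=none; bids=[#4:6@98] asks=[-]
After op 5 [order #5] limit_buy(price=105, qty=4): fills=none; bids=[#5:4@105 #4:6@98] asks=[-]
After op 6 [order #6] market_buy(qty=8): fills=none; bids=[#5:4@105 #4:6@98] asks=[-]
After op 7 cancel(order #5): fills=none; bids=[#4:6@98] asks=[-]
After op 8 cancel(order #5): fills=none; bids=[#4:6@98] asks=[-]
After op 9 [order #7] limit_buy(price=103, qty=1): fills=none; bids=[#7:1@103 #4:6@98] asks=[-]
After op 10 [order #8] market_sell(qty=5): fills=#7x#8:1@103 #4x#8:4@98; bids=[#4:2@98] asks=[-]

Answer: 4@98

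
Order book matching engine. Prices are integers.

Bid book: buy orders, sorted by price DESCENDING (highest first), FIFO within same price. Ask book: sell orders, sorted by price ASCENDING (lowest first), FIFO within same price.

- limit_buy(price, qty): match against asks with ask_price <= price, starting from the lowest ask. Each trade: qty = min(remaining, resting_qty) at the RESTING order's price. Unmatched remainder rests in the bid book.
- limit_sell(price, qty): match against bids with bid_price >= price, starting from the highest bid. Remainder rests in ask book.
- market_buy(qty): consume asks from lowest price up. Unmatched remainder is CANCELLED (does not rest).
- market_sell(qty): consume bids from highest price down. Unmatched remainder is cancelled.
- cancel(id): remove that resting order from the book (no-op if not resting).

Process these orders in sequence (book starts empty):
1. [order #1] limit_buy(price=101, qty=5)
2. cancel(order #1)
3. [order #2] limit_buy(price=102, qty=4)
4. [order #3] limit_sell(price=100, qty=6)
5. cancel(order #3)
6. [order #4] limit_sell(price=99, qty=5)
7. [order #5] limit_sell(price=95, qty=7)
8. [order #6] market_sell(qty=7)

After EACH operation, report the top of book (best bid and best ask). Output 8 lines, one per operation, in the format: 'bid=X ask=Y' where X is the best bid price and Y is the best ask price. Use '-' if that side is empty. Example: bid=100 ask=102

Answer: bid=101 ask=-
bid=- ask=-
bid=102 ask=-
bid=- ask=100
bid=- ask=-
bid=- ask=99
bid=- ask=95
bid=- ask=95

Derivation:
After op 1 [order #1] limit_buy(price=101, qty=5): fills=none; bids=[#1:5@101] asks=[-]
After op 2 cancel(order #1): fills=none; bids=[-] asks=[-]
After op 3 [order #2] limit_buy(price=102, qty=4): fills=none; bids=[#2:4@102] asks=[-]
After op 4 [order #3] limit_sell(price=100, qty=6): fills=#2x#3:4@102; bids=[-] asks=[#3:2@100]
After op 5 cancel(order #3): fills=none; bids=[-] asks=[-]
After op 6 [order #4] limit_sell(price=99, qty=5): fills=none; bids=[-] asks=[#4:5@99]
After op 7 [order #5] limit_sell(price=95, qty=7): fills=none; bids=[-] asks=[#5:7@95 #4:5@99]
After op 8 [order #6] market_sell(qty=7): fills=none; bids=[-] asks=[#5:7@95 #4:5@99]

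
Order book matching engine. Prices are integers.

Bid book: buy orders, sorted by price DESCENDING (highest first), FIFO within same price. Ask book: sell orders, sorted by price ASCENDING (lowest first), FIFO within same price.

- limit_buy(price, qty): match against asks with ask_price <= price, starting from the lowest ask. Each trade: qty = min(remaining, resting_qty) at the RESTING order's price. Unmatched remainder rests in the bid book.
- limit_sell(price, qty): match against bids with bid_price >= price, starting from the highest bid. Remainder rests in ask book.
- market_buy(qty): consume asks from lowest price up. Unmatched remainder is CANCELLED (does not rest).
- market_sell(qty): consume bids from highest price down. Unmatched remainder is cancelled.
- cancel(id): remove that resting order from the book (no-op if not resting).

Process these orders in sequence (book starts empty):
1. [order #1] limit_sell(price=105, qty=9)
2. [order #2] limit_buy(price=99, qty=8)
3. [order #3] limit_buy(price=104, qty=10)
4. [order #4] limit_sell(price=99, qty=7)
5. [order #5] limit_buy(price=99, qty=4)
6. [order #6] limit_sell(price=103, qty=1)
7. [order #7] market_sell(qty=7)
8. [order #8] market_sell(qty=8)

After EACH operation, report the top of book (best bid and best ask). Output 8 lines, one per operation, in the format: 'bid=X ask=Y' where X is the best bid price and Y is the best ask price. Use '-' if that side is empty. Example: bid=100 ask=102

Answer: bid=- ask=105
bid=99 ask=105
bid=104 ask=105
bid=104 ask=105
bid=104 ask=105
bid=104 ask=105
bid=99 ask=105
bid=- ask=105

Derivation:
After op 1 [order #1] limit_sell(price=105, qty=9): fills=none; bids=[-] asks=[#1:9@105]
After op 2 [order #2] limit_buy(price=99, qty=8): fills=none; bids=[#2:8@99] asks=[#1:9@105]
After op 3 [order #3] limit_buy(price=104, qty=10): fills=none; bids=[#3:10@104 #2:8@99] asks=[#1:9@105]
After op 4 [order #4] limit_sell(price=99, qty=7): fills=#3x#4:7@104; bids=[#3:3@104 #2:8@99] asks=[#1:9@105]
After op 5 [order #5] limit_buy(price=99, qty=4): fills=none; bids=[#3:3@104 #2:8@99 #5:4@99] asks=[#1:9@105]
After op 6 [order #6] limit_sell(price=103, qty=1): fills=#3x#6:1@104; bids=[#3:2@104 #2:8@99 #5:4@99] asks=[#1:9@105]
After op 7 [order #7] market_sell(qty=7): fills=#3x#7:2@104 #2x#7:5@99; bids=[#2:3@99 #5:4@99] asks=[#1:9@105]
After op 8 [order #8] market_sell(qty=8): fills=#2x#8:3@99 #5x#8:4@99; bids=[-] asks=[#1:9@105]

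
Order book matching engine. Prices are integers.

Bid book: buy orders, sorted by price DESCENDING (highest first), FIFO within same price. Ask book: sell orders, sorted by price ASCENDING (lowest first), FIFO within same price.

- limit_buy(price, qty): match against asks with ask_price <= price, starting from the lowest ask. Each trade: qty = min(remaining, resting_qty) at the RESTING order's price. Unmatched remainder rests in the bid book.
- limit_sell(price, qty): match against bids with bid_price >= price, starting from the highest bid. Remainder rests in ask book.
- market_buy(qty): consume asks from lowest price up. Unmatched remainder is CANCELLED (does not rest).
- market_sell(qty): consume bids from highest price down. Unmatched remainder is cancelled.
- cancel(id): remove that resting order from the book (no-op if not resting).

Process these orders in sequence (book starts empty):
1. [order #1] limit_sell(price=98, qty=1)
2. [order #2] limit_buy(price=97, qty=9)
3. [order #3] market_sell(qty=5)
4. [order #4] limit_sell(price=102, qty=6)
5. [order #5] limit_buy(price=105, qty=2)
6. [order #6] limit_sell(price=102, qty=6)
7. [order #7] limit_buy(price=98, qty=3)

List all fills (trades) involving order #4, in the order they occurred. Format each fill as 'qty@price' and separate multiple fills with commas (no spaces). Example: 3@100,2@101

Answer: 1@102

Derivation:
After op 1 [order #1] limit_sell(price=98, qty=1): fills=none; bids=[-] asks=[#1:1@98]
After op 2 [order #2] limit_buy(price=97, qty=9): fills=none; bids=[#2:9@97] asks=[#1:1@98]
After op 3 [order #3] market_sell(qty=5): fills=#2x#3:5@97; bids=[#2:4@97] asks=[#1:1@98]
After op 4 [order #4] limit_sell(price=102, qty=6): fills=none; bids=[#2:4@97] asks=[#1:1@98 #4:6@102]
After op 5 [order #5] limit_buy(price=105, qty=2): fills=#5x#1:1@98 #5x#4:1@102; bids=[#2:4@97] asks=[#4:5@102]
After op 6 [order #6] limit_sell(price=102, qty=6): fills=none; bids=[#2:4@97] asks=[#4:5@102 #6:6@102]
After op 7 [order #7] limit_buy(price=98, qty=3): fills=none; bids=[#7:3@98 #2:4@97] asks=[#4:5@102 #6:6@102]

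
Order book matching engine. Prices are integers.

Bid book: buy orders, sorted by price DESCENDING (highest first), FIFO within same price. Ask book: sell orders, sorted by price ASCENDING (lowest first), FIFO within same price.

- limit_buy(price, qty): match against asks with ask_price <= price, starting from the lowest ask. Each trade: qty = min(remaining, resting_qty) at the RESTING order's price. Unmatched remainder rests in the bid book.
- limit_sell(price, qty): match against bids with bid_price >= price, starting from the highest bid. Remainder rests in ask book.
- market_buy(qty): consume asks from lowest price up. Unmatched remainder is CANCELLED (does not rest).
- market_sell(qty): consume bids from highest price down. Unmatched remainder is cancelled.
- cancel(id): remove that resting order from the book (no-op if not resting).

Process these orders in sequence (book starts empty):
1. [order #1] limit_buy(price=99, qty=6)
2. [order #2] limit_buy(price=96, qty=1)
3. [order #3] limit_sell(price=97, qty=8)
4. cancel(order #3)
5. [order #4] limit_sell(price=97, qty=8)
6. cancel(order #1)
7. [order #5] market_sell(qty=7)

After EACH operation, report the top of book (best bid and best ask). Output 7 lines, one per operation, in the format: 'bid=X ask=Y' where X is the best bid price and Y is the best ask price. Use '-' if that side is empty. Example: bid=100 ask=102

After op 1 [order #1] limit_buy(price=99, qty=6): fills=none; bids=[#1:6@99] asks=[-]
After op 2 [order #2] limit_buy(price=96, qty=1): fills=none; bids=[#1:6@99 #2:1@96] asks=[-]
After op 3 [order #3] limit_sell(price=97, qty=8): fills=#1x#3:6@99; bids=[#2:1@96] asks=[#3:2@97]
After op 4 cancel(order #3): fills=none; bids=[#2:1@96] asks=[-]
After op 5 [order #4] limit_sell(price=97, qty=8): fills=none; bids=[#2:1@96] asks=[#4:8@97]
After op 6 cancel(order #1): fills=none; bids=[#2:1@96] asks=[#4:8@97]
After op 7 [order #5] market_sell(qty=7): fills=#2x#5:1@96; bids=[-] asks=[#4:8@97]

Answer: bid=99 ask=-
bid=99 ask=-
bid=96 ask=97
bid=96 ask=-
bid=96 ask=97
bid=96 ask=97
bid=- ask=97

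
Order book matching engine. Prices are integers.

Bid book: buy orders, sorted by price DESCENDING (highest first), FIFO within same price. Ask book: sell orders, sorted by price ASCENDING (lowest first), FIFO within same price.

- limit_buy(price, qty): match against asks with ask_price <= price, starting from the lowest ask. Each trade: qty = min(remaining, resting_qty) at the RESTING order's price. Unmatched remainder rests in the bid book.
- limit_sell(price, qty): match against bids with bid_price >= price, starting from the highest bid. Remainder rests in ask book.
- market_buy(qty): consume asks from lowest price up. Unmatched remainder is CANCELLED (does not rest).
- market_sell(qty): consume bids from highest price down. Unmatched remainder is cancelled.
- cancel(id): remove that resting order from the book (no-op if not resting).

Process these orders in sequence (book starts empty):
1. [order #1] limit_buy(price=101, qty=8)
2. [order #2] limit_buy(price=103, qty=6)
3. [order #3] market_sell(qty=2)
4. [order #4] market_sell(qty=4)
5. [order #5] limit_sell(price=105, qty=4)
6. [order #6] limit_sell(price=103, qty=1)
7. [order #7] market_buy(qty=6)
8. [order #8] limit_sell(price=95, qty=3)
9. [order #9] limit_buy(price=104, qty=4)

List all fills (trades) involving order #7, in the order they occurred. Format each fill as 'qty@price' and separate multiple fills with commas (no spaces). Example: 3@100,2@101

After op 1 [order #1] limit_buy(price=101, qty=8): fills=none; bids=[#1:8@101] asks=[-]
After op 2 [order #2] limit_buy(price=103, qty=6): fills=none; bids=[#2:6@103 #1:8@101] asks=[-]
After op 3 [order #3] market_sell(qty=2): fills=#2x#3:2@103; bids=[#2:4@103 #1:8@101] asks=[-]
After op 4 [order #4] market_sell(qty=4): fills=#2x#4:4@103; bids=[#1:8@101] asks=[-]
After op 5 [order #5] limit_sell(price=105, qty=4): fills=none; bids=[#1:8@101] asks=[#5:4@105]
After op 6 [order #6] limit_sell(price=103, qty=1): fills=none; bids=[#1:8@101] asks=[#6:1@103 #5:4@105]
After op 7 [order #7] market_buy(qty=6): fills=#7x#6:1@103 #7x#5:4@105; bids=[#1:8@101] asks=[-]
After op 8 [order #8] limit_sell(price=95, qty=3): fills=#1x#8:3@101; bids=[#1:5@101] asks=[-]
After op 9 [order #9] limit_buy(price=104, qty=4): fills=none; bids=[#9:4@104 #1:5@101] asks=[-]

Answer: 1@103,4@105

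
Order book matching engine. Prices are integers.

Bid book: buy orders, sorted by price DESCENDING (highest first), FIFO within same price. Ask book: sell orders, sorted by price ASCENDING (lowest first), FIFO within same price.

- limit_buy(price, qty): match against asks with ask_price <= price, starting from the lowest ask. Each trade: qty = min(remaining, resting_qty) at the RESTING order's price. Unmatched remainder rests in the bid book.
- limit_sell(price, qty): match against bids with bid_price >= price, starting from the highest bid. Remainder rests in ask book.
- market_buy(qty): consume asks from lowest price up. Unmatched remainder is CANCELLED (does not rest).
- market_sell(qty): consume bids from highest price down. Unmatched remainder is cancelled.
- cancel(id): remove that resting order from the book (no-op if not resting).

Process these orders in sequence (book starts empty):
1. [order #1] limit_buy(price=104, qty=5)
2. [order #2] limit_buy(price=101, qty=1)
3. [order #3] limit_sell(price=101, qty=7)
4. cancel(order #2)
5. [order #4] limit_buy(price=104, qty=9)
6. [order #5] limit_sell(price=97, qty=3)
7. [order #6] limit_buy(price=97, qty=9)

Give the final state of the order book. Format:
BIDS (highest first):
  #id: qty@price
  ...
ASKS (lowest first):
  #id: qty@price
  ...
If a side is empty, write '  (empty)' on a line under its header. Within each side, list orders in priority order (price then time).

Answer: BIDS (highest first):
  #4: 5@104
  #6: 9@97
ASKS (lowest first):
  (empty)

Derivation:
After op 1 [order #1] limit_buy(price=104, qty=5): fills=none; bids=[#1:5@104] asks=[-]
After op 2 [order #2] limit_buy(price=101, qty=1): fills=none; bids=[#1:5@104 #2:1@101] asks=[-]
After op 3 [order #3] limit_sell(price=101, qty=7): fills=#1x#3:5@104 #2x#3:1@101; bids=[-] asks=[#3:1@101]
After op 4 cancel(order #2): fills=none; bids=[-] asks=[#3:1@101]
After op 5 [order #4] limit_buy(price=104, qty=9): fills=#4x#3:1@101; bids=[#4:8@104] asks=[-]
After op 6 [order #5] limit_sell(price=97, qty=3): fills=#4x#5:3@104; bids=[#4:5@104] asks=[-]
After op 7 [order #6] limit_buy(price=97, qty=9): fills=none; bids=[#4:5@104 #6:9@97] asks=[-]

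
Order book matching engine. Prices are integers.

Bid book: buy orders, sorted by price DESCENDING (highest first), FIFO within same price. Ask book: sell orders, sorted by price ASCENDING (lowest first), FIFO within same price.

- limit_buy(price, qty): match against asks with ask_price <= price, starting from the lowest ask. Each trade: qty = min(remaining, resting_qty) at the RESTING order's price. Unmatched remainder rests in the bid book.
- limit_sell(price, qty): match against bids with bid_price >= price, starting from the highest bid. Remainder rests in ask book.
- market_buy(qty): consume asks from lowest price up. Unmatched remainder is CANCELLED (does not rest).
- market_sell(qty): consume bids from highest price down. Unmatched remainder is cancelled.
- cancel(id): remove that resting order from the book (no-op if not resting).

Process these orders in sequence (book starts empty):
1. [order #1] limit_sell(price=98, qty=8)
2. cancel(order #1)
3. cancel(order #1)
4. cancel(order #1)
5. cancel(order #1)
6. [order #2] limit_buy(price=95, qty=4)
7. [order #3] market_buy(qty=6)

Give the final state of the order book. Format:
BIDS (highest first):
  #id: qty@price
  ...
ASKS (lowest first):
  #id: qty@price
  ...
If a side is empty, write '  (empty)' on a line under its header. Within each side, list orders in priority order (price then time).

After op 1 [order #1] limit_sell(price=98, qty=8): fills=none; bids=[-] asks=[#1:8@98]
After op 2 cancel(order #1): fills=none; bids=[-] asks=[-]
After op 3 cancel(order #1): fills=none; bids=[-] asks=[-]
After op 4 cancel(order #1): fills=none; bids=[-] asks=[-]
After op 5 cancel(order #1): fills=none; bids=[-] asks=[-]
After op 6 [order #2] limit_buy(price=95, qty=4): fills=none; bids=[#2:4@95] asks=[-]
After op 7 [order #3] market_buy(qty=6): fills=none; bids=[#2:4@95] asks=[-]

Answer: BIDS (highest first):
  #2: 4@95
ASKS (lowest first):
  (empty)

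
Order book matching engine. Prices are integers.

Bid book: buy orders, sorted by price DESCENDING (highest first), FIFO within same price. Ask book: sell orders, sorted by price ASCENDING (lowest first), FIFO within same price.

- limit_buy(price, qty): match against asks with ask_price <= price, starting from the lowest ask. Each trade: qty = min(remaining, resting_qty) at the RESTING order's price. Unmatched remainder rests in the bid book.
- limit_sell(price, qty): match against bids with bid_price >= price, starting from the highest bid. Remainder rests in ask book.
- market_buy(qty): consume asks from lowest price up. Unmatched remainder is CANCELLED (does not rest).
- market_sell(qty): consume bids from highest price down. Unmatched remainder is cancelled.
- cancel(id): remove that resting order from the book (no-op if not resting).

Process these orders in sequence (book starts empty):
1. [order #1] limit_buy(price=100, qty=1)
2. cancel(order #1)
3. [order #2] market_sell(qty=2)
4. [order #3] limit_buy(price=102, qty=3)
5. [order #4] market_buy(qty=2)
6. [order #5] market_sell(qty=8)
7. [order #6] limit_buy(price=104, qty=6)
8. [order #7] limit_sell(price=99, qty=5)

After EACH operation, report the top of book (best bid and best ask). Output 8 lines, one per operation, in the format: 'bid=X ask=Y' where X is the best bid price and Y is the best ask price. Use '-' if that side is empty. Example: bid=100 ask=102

Answer: bid=100 ask=-
bid=- ask=-
bid=- ask=-
bid=102 ask=-
bid=102 ask=-
bid=- ask=-
bid=104 ask=-
bid=104 ask=-

Derivation:
After op 1 [order #1] limit_buy(price=100, qty=1): fills=none; bids=[#1:1@100] asks=[-]
After op 2 cancel(order #1): fills=none; bids=[-] asks=[-]
After op 3 [order #2] market_sell(qty=2): fills=none; bids=[-] asks=[-]
After op 4 [order #3] limit_buy(price=102, qty=3): fills=none; bids=[#3:3@102] asks=[-]
After op 5 [order #4] market_buy(qty=2): fills=none; bids=[#3:3@102] asks=[-]
After op 6 [order #5] market_sell(qty=8): fills=#3x#5:3@102; bids=[-] asks=[-]
After op 7 [order #6] limit_buy(price=104, qty=6): fills=none; bids=[#6:6@104] asks=[-]
After op 8 [order #7] limit_sell(price=99, qty=5): fills=#6x#7:5@104; bids=[#6:1@104] asks=[-]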